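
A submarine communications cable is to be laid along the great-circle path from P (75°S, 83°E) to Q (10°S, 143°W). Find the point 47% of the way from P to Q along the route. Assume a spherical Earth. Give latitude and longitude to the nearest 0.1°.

The haversine formula gives a central angle δ ≈ 1.580 rad (90.5°) between the endpoints.
Interpolate at f = 0.47 with slerp weights a = sin((1−f)δ)/sin δ ≈ 0.743, b = sin(fδ)/sin δ ≈ 0.676.
p = a·p₁ + b·p₂ ≈ (-0.508, -0.210, -0.835); φ = arcsin(p_z) ≈ -56.63°, λ = atan2(p_y, p_x) ≈ -157.56°.

≈ (56.6°S, 157.6°W)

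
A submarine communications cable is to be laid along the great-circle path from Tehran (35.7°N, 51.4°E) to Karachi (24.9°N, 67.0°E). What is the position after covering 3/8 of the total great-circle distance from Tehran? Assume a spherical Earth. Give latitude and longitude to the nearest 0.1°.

≈ (31.9°N, 57.7°E)

Write both endpoints as unit vectors p₁, p₂ with components (cos φ cos λ, cos φ sin λ, sin φ).
The central angle between the endpoints is δ = arccos(p₁·p₂) ≈ 0.301 rad (17.2°).
Interpolate at f = 3/8 with slerp weights a = sin((1−f)δ)/sin δ ≈ 0.631, b = sin(fδ)/sin δ ≈ 0.380.
p = a·p₁ + b·p₂ ≈ (0.454, 0.718, 0.528); φ = arcsin(p_z) ≈ 31.87°, λ = atan2(p_y, p_x) ≈ 57.66°.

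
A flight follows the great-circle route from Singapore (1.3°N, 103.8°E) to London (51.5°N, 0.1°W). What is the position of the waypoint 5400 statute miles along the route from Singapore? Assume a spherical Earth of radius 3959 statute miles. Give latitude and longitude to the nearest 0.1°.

From cos δ = sin φ₁ sin φ₂ + cos φ₁ cos φ₂ cos Δλ, the central angle is δ ≈ 1.703 rad (97.6°). The total great-circle distance is δ·R ≈ 1.703 × 3959 ≈ 6742 mi, so the target fraction is f = 5400/6742 ≈ 0.801.
Interpolate at f ≈ 0.801 with slerp weights a = sin((1−f)δ)/sin δ ≈ 0.335, b = sin(fδ)/sin δ ≈ 0.987.
p = a·p₁ + b·p₂ ≈ (0.535, 0.325, 0.780); φ = arcsin(p_z) ≈ 51.29°, λ = atan2(p_y, p_x) ≈ 31.26°.

≈ 51.3°N, 31.3°E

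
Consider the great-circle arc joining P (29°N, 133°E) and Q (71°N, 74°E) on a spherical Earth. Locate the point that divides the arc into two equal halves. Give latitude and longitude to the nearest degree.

≈ (53°N, 118°E)

Convert each endpoint to a unit vector on the sphere (x = cos φ cos λ, y = cos φ sin λ, z = sin φ).
The central angle between the endpoints is δ = arccos(p₁·p₂) ≈ 0.921 rad (52.8°).
Interpolate at f = 1/2 with slerp weights a = sin((1−f)δ)/sin δ ≈ 0.558, b = sin(fδ)/sin δ ≈ 0.558.
p = a·p₁ + b·p₂ ≈ (-0.283, 0.532, 0.798); φ = arcsin(p_z) ≈ 52.97°, λ = atan2(p_y, p_x) ≈ 118.01°.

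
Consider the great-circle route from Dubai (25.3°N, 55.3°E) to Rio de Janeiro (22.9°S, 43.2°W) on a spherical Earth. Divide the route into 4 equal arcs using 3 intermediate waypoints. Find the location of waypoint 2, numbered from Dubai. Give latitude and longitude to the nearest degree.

Convert each endpoint to a unit vector on the sphere (x = cos φ cos λ, y = cos φ sin λ, z = sin φ).
The central angle between the endpoints is δ = arccos(p₁·p₂) ≈ 1.864 rad (106.8°).
Interpolate at f = 2/4 with slerp weights a = sin((1−f)δ)/sin δ ≈ 0.839, b = sin(fδ)/sin δ ≈ 0.839.
p = a·p₁ + b·p₂ ≈ (0.995, 0.095, 0.032); φ = arcsin(p_z) ≈ 1.84°, λ = atan2(p_y, p_x) ≈ 5.43°.

≈ 2°N, 5°E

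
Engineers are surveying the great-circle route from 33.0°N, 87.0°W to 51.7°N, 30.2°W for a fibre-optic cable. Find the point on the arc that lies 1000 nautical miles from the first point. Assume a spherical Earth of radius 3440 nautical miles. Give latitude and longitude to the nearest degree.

Convert each endpoint to a unit vector on the sphere (x = cos φ cos λ, y = cos φ sin λ, z = sin φ).
The central angle between the endpoints is δ = arccos(p₁·p₂) ≈ 0.778 rad (44.6°). The total great-circle distance is δ·R ≈ 0.778 × 3440 ≈ 2678 nmi, so the target fraction is f = 1000/2678 ≈ 0.373.
Interpolate at f ≈ 0.373 with slerp weights a = sin((1−f)δ)/sin δ ≈ 0.667, b = sin(fδ)/sin δ ≈ 0.408.
p = a·p₁ + b·p₂ ≈ (0.248, -0.686, 0.684); φ = arcsin(p_z) ≈ 43.14°, λ = atan2(p_y, p_x) ≈ -70.13°.

≈ 43°N, 70°W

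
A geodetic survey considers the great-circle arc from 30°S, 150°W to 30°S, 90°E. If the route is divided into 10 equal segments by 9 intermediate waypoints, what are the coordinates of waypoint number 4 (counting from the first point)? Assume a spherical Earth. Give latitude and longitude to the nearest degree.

≈ 48°S, 165°E

Write both endpoints as unit vectors p₁, p₂ with components (cos φ cos λ, cos φ sin λ, sin φ).
The central angle between the endpoints is δ = arccos(p₁·p₂) ≈ 1.696 rad (97.2°).
Interpolate at f = 4/10 with slerp weights a = sin((1−f)δ)/sin δ ≈ 0.858, b = sin(fδ)/sin δ ≈ 0.633.
p = a·p₁ + b·p₂ ≈ (-0.643, 0.176, -0.745); φ = arcsin(p_z) ≈ -48.17°, λ = atan2(p_y, p_x) ≈ 164.66°.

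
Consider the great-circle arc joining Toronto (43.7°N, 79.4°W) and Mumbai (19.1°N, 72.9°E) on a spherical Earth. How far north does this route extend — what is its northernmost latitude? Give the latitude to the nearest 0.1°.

The great circle lies in the plane with unit normal n̂ = (p₁ × p₂)/|p₁ × p₂|.
Here n̂_z ≈ +0.343; the vertex latitude is φ_max = arccos|n̂_z| ≈ 69.9°.
Check via Clairaut: cos φ_max = |cos φ₁| · sin C = cos(43.7°)·sin(28.3°) ≈ 0.343, again giving ≈ 69.9°.

≈ 69.9°N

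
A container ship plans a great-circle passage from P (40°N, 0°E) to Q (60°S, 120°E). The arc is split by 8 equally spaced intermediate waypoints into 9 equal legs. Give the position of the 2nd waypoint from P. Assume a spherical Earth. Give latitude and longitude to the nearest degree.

≈ (15°N, 20°E)

The haversine formula gives a central angle δ ≈ 2.416 rad (138.4°) between the endpoints.
Interpolate at f = 2/9 with slerp weights a = sin((1−f)δ)/sin δ ≈ 1.436, b = sin(fδ)/sin δ ≈ 0.771.
p = a·p₁ + b·p₂ ≈ (0.907, 0.334, 0.255); φ = arcsin(p_z) ≈ 14.80°, λ = atan2(p_y, p_x) ≈ 20.20°.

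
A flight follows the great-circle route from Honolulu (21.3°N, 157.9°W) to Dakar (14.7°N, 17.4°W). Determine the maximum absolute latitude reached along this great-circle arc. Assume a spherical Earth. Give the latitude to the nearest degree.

≈ 44°N

The great circle lies in the plane with unit normal n̂ = (p₁ × p₂)/|p₁ × p₂|.
Here n̂_z ≈ +0.719; the vertex latitude is φ_max = arccos|n̂_z| ≈ 44.1°.
Check via Clairaut: cos φ_max = |cos φ₁| · sin C = cos(21.3°)·sin(50.5°) ≈ 0.719, again giving ≈ 44.1°.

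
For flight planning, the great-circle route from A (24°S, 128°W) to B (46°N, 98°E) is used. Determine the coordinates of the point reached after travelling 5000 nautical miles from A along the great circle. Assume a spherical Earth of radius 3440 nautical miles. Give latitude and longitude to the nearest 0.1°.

Convert each endpoint to a unit vector on the sphere (x = cos φ cos λ, y = cos φ sin λ, z = sin φ).
The central angle between the endpoints is δ = arccos(p₁·p₂) ≈ 2.394 rad (137.2°). The total great-circle distance is δ·R ≈ 2.394 × 3440 ≈ 8236 nmi, so the target fraction is f = 5000/8236 ≈ 0.607.
Interpolate at f ≈ 0.607 with slerp weights a = sin((1−f)δ)/sin δ ≈ 1.189, b = sin(fδ)/sin δ ≈ 1.461.
p = a·p₁ + b·p₂ ≈ (-0.810, 0.149, 0.568); φ = arcsin(p_z) ≈ 34.58°, λ = atan2(p_y, p_x) ≈ 169.55°.

≈ (34.6°N, 169.5°E)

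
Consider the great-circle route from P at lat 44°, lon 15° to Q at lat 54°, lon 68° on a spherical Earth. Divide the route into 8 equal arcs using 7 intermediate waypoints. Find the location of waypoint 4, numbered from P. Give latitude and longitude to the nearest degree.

Write both endpoints as unit vectors p₁, p₂ with components (cos φ cos λ, cos φ sin λ, sin φ).
The central angle between the endpoints is δ = arccos(p₁·p₂) ≈ 0.616 rad (35.3°).
Interpolate at f = 4/8 with slerp weights a = sin((1−f)δ)/sin δ ≈ 0.525, b = sin(fδ)/sin δ ≈ 0.525.
p = a·p₁ + b·p₂ ≈ (0.480, 0.384, 0.789); φ = arcsin(p_z) ≈ 52.08°, λ = atan2(p_y, p_x) ≈ 38.63°.

≈ lat 52°, lon 39°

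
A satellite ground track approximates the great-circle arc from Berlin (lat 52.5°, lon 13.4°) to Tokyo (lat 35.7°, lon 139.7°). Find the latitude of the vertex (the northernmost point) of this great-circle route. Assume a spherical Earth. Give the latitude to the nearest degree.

≈ 66°

The great circle lies in the plane with unit normal n̂ = (p₁ × p₂)/|p₁ × p₂|.
Here n̂_z ≈ +0.404; the vertex latitude is φ_max = arccos|n̂_z| ≈ 66.2°.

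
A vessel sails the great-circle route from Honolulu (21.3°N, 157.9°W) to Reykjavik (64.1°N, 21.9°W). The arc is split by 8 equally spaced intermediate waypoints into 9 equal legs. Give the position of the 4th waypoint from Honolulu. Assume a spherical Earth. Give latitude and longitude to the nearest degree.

Write both endpoints as unit vectors p₁, p₂ with components (cos φ cos λ, cos φ sin λ, sin φ).
The central angle between the endpoints is δ = arccos(p₁·p₂) ≈ 1.537 rad (88.1°).
Interpolate at f = 4/9 with slerp weights a = sin((1−f)δ)/sin δ ≈ 0.754, b = sin(fδ)/sin δ ≈ 0.631.
p = a·p₁ + b·p₂ ≈ (-0.395, -0.367, 0.842); φ = arcsin(p_z) ≈ 57.35°, λ = atan2(p_y, p_x) ≈ -137.09°.

≈ (57°N, 137°W)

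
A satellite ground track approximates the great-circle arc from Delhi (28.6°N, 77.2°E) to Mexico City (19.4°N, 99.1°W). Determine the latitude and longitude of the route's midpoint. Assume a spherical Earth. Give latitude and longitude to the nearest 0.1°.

≈ (83.8°N, 58.9°W)

Write both endpoints as unit vectors p₁, p₂ with components (cos φ cos λ, cos φ sin λ, sin φ).
The central angle between the endpoints is δ = arccos(p₁·p₂) ≈ 2.302 rad (131.9°).
Interpolate at f = 1/2 with slerp weights a = sin((1−f)δ)/sin δ ≈ 1.226, b = sin(fδ)/sin δ ≈ 1.226.
p = a·p₁ + b·p₂ ≈ (0.056, -0.092, 0.994); φ = arcsin(p_z) ≈ 83.82°, λ = atan2(p_y, p_x) ≈ -58.91°.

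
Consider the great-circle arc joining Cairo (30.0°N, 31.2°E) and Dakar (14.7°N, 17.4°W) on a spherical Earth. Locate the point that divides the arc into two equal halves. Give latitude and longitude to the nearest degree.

Write both endpoints as unit vectors p₁, p₂ with components (cos φ cos λ, cos φ sin λ, sin φ).
The central angle between the endpoints is δ = arccos(p₁·p₂) ≈ 0.822 rad (47.1°).
Interpolate at f = 1/2 with slerp weights a = sin((1−f)δ)/sin δ ≈ 0.545, b = sin(fδ)/sin δ ≈ 0.545.
p = a·p₁ + b·p₂ ≈ (0.907, 0.087, 0.411); φ = arcsin(p_z) ≈ 24.27°, λ = atan2(p_y, p_x) ≈ 5.47°.

≈ (24°N, 5°E)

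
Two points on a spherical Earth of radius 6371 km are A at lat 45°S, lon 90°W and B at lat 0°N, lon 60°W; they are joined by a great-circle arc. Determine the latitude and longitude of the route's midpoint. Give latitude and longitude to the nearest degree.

The haversine formula gives a central angle δ ≈ 0.912 rad (52.2°) between the endpoints.
Interpolate at f = 1/2 with slerp weights a = sin((1−f)δ)/sin δ ≈ 0.557, b = sin(fδ)/sin δ ≈ 0.557.
p = a·p₁ + b·p₂ ≈ (0.278, -0.876, -0.394); φ = arcsin(p_z) ≈ -23.19°, λ = atan2(p_y, p_x) ≈ -72.37°.

≈ lat 23°S, lon 72°W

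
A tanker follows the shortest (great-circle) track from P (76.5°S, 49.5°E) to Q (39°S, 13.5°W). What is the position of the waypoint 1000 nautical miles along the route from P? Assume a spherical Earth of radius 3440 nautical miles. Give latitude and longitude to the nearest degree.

≈ (66°S, 7°E)

Write both endpoints as unit vectors p₁, p₂ with components (cos φ cos λ, cos φ sin λ, sin φ).
The central angle between the endpoints is δ = arccos(p₁·p₂) ≈ 0.803 rad (46.0°). The total great-circle distance is δ·R ≈ 0.803 × 3440 ≈ 2764 nmi, so the target fraction is f = 1000/2764 ≈ 0.362.
Interpolate at f ≈ 0.362 with slerp weights a = sin((1−f)δ)/sin δ ≈ 0.682, b = sin(fδ)/sin δ ≈ 0.398.
p = a·p₁ + b·p₂ ≈ (0.404, 0.049, -0.913); φ = arcsin(p_z) ≈ -65.97°, λ = atan2(p_y, p_x) ≈ 6.87°.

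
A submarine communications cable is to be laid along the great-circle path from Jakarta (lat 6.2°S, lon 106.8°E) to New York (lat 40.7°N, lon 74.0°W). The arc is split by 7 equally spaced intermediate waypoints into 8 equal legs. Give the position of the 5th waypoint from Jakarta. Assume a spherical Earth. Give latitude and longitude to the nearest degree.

≈ lat 85°N, lon 118°E

Write both endpoints as unit vectors p₁, p₂ with components (cos φ cos λ, cos φ sin λ, sin φ).
The central angle between the endpoints is δ = arccos(p₁·p₂) ≈ 2.539 rad (145.5°).
Interpolate at f = 5/8 with slerp weights a = sin((1−f)δ)/sin δ ≈ 1.438, b = sin(fδ)/sin δ ≈ 1.765.
p = a·p₁ + b·p₂ ≈ (-0.044, 0.082, 0.996); φ = arcsin(p_z) ≈ 84.63°, λ = atan2(p_y, p_x) ≈ 118.31°.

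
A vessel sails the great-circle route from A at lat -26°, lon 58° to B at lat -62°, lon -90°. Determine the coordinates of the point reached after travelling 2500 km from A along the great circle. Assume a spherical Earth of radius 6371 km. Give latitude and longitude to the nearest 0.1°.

≈ lat -47.6°, lon 49.9°

Convert each endpoint to a unit vector on the sphere (x = cos φ cos λ, y = cos φ sin λ, z = sin φ).
The central angle between the endpoints is δ = arccos(p₁·p₂) ≈ 1.542 rad (88.3°). The total great-circle distance is δ·R ≈ 1.542 × 6371 ≈ 9821 km, so the target fraction is f = 2500/9821 ≈ 0.255.
Interpolate at f ≈ 0.255 with slerp weights a = sin((1−f)δ)/sin δ ≈ 0.913, b = sin(fδ)/sin δ ≈ 0.383.
p = a·p₁ + b·p₂ ≈ (0.435, 0.516, -0.738); φ = arcsin(p_z) ≈ -47.56°, λ = atan2(p_y, p_x) ≈ 49.89°.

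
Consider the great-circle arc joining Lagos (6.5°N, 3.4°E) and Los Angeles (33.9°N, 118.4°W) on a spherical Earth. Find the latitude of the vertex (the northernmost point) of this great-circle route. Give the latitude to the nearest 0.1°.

≈ 41.0°N

The great circle lies in the plane with unit normal n̂ = (p₁ × p₂)/|p₁ × p₂|.
Here n̂_z ≈ -0.755; the vertex latitude is φ_max = arccos|n̂_z| ≈ 41.0°.
Check via Clairaut: cos φ_max = |cos φ₁| · sin C = cos(6.5°)·sin(49.4°) ≈ 0.755, again giving ≈ 41.0°.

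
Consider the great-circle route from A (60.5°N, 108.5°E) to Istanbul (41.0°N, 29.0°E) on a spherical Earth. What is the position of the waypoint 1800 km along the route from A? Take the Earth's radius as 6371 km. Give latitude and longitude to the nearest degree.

≈ (61°N, 75°E)

Convert each endpoint to a unit vector on the sphere (x = cos φ cos λ, y = cos φ sin λ, z = sin φ).
The central angle between the endpoints is δ = arccos(p₁·p₂) ≈ 0.878 rad (50.3°). The total great-circle distance is δ·R ≈ 0.878 × 6371 ≈ 5593 km, so the target fraction is f = 1800/5593 ≈ 0.322.
Interpolate at f ≈ 0.322 with slerp weights a = sin((1−f)δ)/sin δ ≈ 0.729, b = sin(fδ)/sin δ ≈ 0.362.
p = a·p₁ + b·p₂ ≈ (0.125, 0.473, 0.872); φ = arcsin(p_z) ≈ 60.71°, λ = atan2(p_y, p_x) ≈ 75.16°.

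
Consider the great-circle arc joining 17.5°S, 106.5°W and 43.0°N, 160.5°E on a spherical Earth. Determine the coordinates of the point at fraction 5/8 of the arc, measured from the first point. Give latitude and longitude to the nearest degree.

≈ 26°N, 156°W

The haversine formula gives a central angle δ ≈ 1.815 rad (104.0°) between the endpoints.
Interpolate at f = 5/8 with slerp weights a = sin((1−f)δ)/sin δ ≈ 0.648, b = sin(fδ)/sin δ ≈ 0.934.
p = a·p₁ + b·p₂ ≈ (-0.819, -0.365, 0.442); φ = arcsin(p_z) ≈ 26.23°, λ = atan2(p_y, p_x) ≈ -155.99°.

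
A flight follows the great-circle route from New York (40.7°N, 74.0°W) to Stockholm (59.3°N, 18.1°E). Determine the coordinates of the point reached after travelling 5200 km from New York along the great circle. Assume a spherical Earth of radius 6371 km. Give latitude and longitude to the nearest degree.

From cos δ = sin φ₁ sin φ₂ + cos φ₁ cos φ₂ cos Δλ, the central angle is δ ≈ 0.993 rad (56.9°). The total great-circle distance is δ·R ≈ 0.993 × 6371 ≈ 6324 km, so the target fraction is f = 5200/6324 ≈ 0.822.
Interpolate at f ≈ 0.822 with slerp weights a = sin((1−f)δ)/sin δ ≈ 0.210, b = sin(fδ)/sin δ ≈ 0.870.
p = a·p₁ + b·p₂ ≈ (0.466, -0.015, 0.885); φ = arcsin(p_z) ≈ 62.21°, λ = atan2(p_y, p_x) ≈ -1.81°.

≈ 62°N, 2°W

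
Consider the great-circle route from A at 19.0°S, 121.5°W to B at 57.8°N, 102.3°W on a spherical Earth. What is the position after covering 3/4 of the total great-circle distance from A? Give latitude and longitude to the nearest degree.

≈ 39°N, 110°W

Convert each endpoint to a unit vector on the sphere (x = cos φ cos λ, y = cos φ sin λ, z = sin φ).
The central angle between the endpoints is δ = arccos(p₁·p₂) ≈ 1.369 rad (78.4°).
Interpolate at f = 3/4 with slerp weights a = sin((1−f)δ)/sin δ ≈ 0.343, b = sin(fδ)/sin δ ≈ 0.873.
p = a·p₁ + b·p₂ ≈ (-0.268, -0.731, 0.628); φ = arcsin(p_z) ≈ 38.87°, λ = atan2(p_y, p_x) ≈ -110.16°.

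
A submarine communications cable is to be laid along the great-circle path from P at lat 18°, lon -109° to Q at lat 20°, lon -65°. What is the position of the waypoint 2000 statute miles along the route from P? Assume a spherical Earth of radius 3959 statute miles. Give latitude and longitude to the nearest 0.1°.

≈ lat 20.6°, lon -78.4°

Write both endpoints as unit vectors p₁, p₂ with components (cos φ cos λ, cos φ sin λ, sin φ).
The central angle between the endpoints is δ = arccos(p₁·p₂) ≈ 0.725 rad (41.5°). The total great-circle distance is δ·R ≈ 0.725 × 3959 ≈ 2870 mi, so the target fraction is f = 2000/2870 ≈ 0.697.
Interpolate at f ≈ 0.697 with slerp weights a = sin((1−f)δ)/sin δ ≈ 0.329, b = sin(fδ)/sin δ ≈ 0.730.
p = a·p₁ + b·p₂ ≈ (0.188, -0.917, 0.351); φ = arcsin(p_z) ≈ 20.56°, λ = atan2(p_y, p_x) ≈ -78.41°.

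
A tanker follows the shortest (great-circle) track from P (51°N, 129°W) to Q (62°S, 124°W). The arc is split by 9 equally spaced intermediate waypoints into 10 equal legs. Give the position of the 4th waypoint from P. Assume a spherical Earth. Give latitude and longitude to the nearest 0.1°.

Convert each endpoint to a unit vector on the sphere (x = cos φ cos λ, y = cos φ sin λ, z = sin φ).
The central angle between the endpoints is δ = arccos(p₁·p₂) ≈ 1.973 rad (113.1°).
Interpolate at f = 4/10 with slerp weights a = sin((1−f)δ)/sin δ ≈ 1.007, b = sin(fδ)/sin δ ≈ 0.772.
p = a·p₁ + b·p₂ ≈ (-0.601, -0.793, 0.101); φ = arcsin(p_z) ≈ 5.80°, λ = atan2(p_y, p_x) ≈ -127.18°.

≈ (5.8°N, 127.2°W)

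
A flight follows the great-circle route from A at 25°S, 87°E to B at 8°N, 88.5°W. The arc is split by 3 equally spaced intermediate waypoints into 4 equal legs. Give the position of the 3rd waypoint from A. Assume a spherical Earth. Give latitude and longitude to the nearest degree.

Convert each endpoint to a unit vector on the sphere (x = cos φ cos λ, y = cos φ sin λ, z = sin φ).
The central angle between the endpoints is δ = arccos(p₁·p₂) ≈ 2.836 rad (162.5°).
Interpolate at f = 3/4 with slerp weights a = sin((1−f)δ)/sin δ ≈ 2.161, b = sin(fδ)/sin δ ≈ 2.819.
p = a·p₁ + b·p₂ ≈ (0.176, -0.835, -0.521); φ = arcsin(p_z) ≈ -31.39°, λ = atan2(p_y, p_x) ≈ -78.13°.

≈ 31°S, 78°W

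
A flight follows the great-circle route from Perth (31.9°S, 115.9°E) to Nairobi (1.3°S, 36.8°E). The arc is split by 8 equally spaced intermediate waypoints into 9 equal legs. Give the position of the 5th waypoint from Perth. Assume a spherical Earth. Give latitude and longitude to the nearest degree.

The haversine formula gives a central angle δ ≈ 1.397 rad (80.1°) between the endpoints.
Interpolate at f = 5/9 with slerp weights a = sin((1−f)δ)/sin δ ≈ 0.591, b = sin(fδ)/sin δ ≈ 0.711.
p = a·p₁ + b·p₂ ≈ (0.350, 0.877, -0.328); φ = arcsin(p_z) ≈ -19.17°, λ = atan2(p_y, p_x) ≈ 68.23°.

≈ (19°S, 68°E)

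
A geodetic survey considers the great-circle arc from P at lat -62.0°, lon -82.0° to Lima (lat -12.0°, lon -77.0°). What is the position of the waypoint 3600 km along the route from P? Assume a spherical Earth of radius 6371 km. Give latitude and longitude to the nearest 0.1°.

The haversine formula gives a central angle δ ≈ 0.875 rad (50.1°) between the endpoints. The total great-circle distance is δ·R ≈ 0.875 × 6371 ≈ 5574 km, so the target fraction is f = 3600/5574 ≈ 0.646.
Interpolate at f ≈ 0.646 with slerp weights a = sin((1−f)δ)/sin δ ≈ 0.397, b = sin(fδ)/sin δ ≈ 0.698.
p = a·p₁ + b·p₂ ≈ (0.179, -0.850, -0.496); φ = arcsin(p_z) ≈ -29.73°, λ = atan2(p_y, p_x) ≈ -78.07°.

≈ lat -29.7°, lon -78.1°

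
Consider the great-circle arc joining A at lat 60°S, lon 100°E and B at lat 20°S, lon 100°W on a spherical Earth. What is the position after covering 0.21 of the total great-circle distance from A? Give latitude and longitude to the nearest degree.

Write both endpoints as unit vectors p₁, p₂ with components (cos φ cos λ, cos φ sin λ, sin φ).
The central angle between the endpoints is δ = arccos(p₁·p₂) ≈ 1.717 rad (98.4°).
Interpolate at f = 0.21 with slerp weights a = sin((1−f)δ)/sin δ ≈ 0.988, b = sin(fδ)/sin δ ≈ 0.357.
p = a·p₁ + b·p₂ ≈ (-0.144, 0.156, -0.977); φ = arcsin(p_z) ≈ -77.73°, λ = atan2(p_y, p_x) ≈ 132.63°.

≈ lat 78°S, lon 133°E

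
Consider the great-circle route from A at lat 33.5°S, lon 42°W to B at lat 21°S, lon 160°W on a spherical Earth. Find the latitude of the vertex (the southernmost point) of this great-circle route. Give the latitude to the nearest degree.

The great circle lies in the plane with unit normal n̂ = (p₁ × p₂)/|p₁ × p₂|.
Here n̂_z ≈ -0.697; the vertex latitude is φ_max = arccos|n̂_z| ≈ 45.8°.

≈ 46°S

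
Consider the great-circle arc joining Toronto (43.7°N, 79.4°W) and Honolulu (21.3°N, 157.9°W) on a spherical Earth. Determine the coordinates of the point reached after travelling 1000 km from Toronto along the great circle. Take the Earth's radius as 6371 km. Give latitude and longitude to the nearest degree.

≈ 44°N, 92°W

Write both endpoints as unit vectors p₁, p₂ with components (cos φ cos λ, cos φ sin λ, sin φ).
The central angle between the endpoints is δ = arccos(p₁·p₂) ≈ 1.175 rad (67.3°). The total great-circle distance is δ·R ≈ 1.175 × 6371 ≈ 7488 km, so the target fraction is f = 1000/7488 ≈ 0.134.
Interpolate at f ≈ 0.134 with slerp weights a = sin((1−f)δ)/sin δ ≈ 0.922, b = sin(fδ)/sin δ ≈ 0.169.
p = a·p₁ + b·p₂ ≈ (-0.024, -0.715, 0.699); φ = arcsin(p_z) ≈ 44.33°, λ = atan2(p_y, p_x) ≈ -91.89°.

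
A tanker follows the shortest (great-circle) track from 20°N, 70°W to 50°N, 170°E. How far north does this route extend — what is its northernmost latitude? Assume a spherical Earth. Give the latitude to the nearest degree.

The great circle lies in the plane with unit normal n̂ = (p₁ × p₂)/|p₁ × p₂|.
Here n̂_z ≈ -0.524; the vertex latitude is φ_max = arccos|n̂_z| ≈ 58.4°.
Check via Clairaut: cos φ_max = |cos φ₁| · sin C = cos(20.0°)·sin(33.9°) ≈ 0.524, again giving ≈ 58.4°.

≈ 58°N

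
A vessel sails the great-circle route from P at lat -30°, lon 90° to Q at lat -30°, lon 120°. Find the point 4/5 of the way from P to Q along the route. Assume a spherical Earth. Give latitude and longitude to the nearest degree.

≈ lat -31°, lon 114°

Write both endpoints as unit vectors p₁, p₂ with components (cos φ cos λ, cos φ sin λ, sin φ).
The central angle between the endpoints is δ = arccos(p₁·p₂) ≈ 0.452 rad (25.9°).
Interpolate at f = 4/5 with slerp weights a = sin((1−f)δ)/sin δ ≈ 0.207, b = sin(fδ)/sin δ ≈ 0.810.
p = a·p₁ + b·p₂ ≈ (-0.351, 0.786, -0.508); φ = arcsin(p_z) ≈ -30.55°, λ = atan2(p_y, p_x) ≈ 114.03°.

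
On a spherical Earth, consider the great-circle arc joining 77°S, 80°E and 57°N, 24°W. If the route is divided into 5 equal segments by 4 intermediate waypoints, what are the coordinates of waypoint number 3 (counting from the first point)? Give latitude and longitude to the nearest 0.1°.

≈ 0.2°N, 3.4°W

Convert each endpoint to a unit vector on the sphere (x = cos φ cos λ, y = cos φ sin λ, z = sin φ).
The central angle between the endpoints is δ = arccos(p₁·p₂) ≈ 2.581 rad (147.9°).
Interpolate at f = 3/5 with slerp weights a = sin((1−f)δ)/sin δ ≈ 1.614, b = sin(fδ)/sin δ ≈ 1.880.
p = a·p₁ + b·p₂ ≈ (0.998, -0.059, 0.004); φ = arcsin(p_z) ≈ 0.21°, λ = atan2(p_y, p_x) ≈ -3.37°.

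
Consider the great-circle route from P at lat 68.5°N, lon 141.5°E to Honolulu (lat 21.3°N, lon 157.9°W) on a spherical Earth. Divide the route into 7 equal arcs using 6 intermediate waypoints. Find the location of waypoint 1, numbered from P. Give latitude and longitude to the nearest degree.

≈ lat 64°N, lon 160°E

From cos δ = sin φ₁ sin φ₂ + cos φ₁ cos φ₂ cos Δλ, the central angle is δ ≈ 1.041 rad (59.6°).
Interpolate at f = 1/7 with slerp weights a = sin((1−f)δ)/sin δ ≈ 0.902, b = sin(fδ)/sin δ ≈ 0.172.
p = a·p₁ + b·p₂ ≈ (-0.407, 0.146, 0.902); φ = arcsin(p_z) ≈ 64.39°, λ = atan2(p_y, p_x) ≈ 160.31°.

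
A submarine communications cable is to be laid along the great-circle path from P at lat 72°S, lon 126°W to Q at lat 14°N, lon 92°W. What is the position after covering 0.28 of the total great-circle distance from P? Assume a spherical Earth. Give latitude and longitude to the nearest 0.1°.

The haversine formula gives a central angle δ ≈ 1.552 rad (88.9°) between the endpoints.
Interpolate at f = 0.28 with slerp weights a = sin((1−f)δ)/sin δ ≈ 0.899, b = sin(fδ)/sin δ ≈ 0.421.
p = a·p₁ + b·p₂ ≈ (-0.178, -0.633, -0.753); φ = arcsin(p_z) ≈ -48.88°, λ = atan2(p_y, p_x) ≈ -105.67°.

≈ lat 48.9°S, lon 105.7°W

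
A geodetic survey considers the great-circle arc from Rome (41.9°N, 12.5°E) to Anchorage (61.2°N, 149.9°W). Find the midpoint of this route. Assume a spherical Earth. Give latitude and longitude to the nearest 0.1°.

Write both endpoints as unit vectors p₁, p₂ with components (cos φ cos λ, cos φ sin λ, sin φ).
The central angle between the endpoints is δ = arccos(p₁·p₂) ≈ 1.325 rad (75.9°).
Interpolate at f = 1/2 with slerp weights a = sin((1−f)δ)/sin δ ≈ 0.634, b = sin(fδ)/sin δ ≈ 0.634.
p = a·p₁ + b·p₂ ≈ (0.197, -0.051, 0.979); φ = arcsin(p_z) ≈ 78.29°, λ = atan2(p_y, p_x) ≈ -14.56°.

≈ (78.3°N, 14.6°W)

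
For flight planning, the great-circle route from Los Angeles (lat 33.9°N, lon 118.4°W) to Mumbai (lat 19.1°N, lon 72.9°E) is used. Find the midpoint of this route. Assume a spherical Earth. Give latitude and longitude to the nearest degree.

≈ lat 77°N, lon 124°E

The haversine formula gives a central angle δ ≈ 2.198 rad (125.9°) between the endpoints.
Interpolate at f = 1/2 with slerp weights a = sin((1−f)δ)/sin δ ≈ 1.100, b = sin(fδ)/sin δ ≈ 1.100.
p = a·p₁ + b·p₂ ≈ (-0.129, 0.190, 0.973); φ = arcsin(p_z) ≈ 76.72°, λ = atan2(p_y, p_x) ≈ 124.04°.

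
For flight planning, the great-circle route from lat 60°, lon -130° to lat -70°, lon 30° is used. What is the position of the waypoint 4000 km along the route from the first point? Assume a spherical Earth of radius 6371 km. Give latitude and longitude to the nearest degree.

≈ lat 27°, lon -110°

From cos δ = sin φ₁ sin φ₂ + cos φ₁ cos φ₂ cos Δλ, the central angle is δ ≈ 2.915 rad (167.0°). The total great-circle distance is δ·R ≈ 2.915 × 6371 ≈ 18573 km, so the target fraction is f = 4000/18573 ≈ 0.215.
Interpolate at f ≈ 0.215 with slerp weights a = sin((1−f)δ)/sin δ ≈ 3.360, b = sin(fδ)/sin δ ≈ 2.618.
p = a·p₁ + b·p₂ ≈ (-0.305, -0.839, 0.450); φ = arcsin(p_z) ≈ 26.76°, λ = atan2(p_y, p_x) ≈ -109.95°.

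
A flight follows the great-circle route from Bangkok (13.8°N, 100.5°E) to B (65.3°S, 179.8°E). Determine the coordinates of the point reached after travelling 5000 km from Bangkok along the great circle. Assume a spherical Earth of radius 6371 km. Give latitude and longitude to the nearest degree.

≈ (27°S, 120°E)

From cos δ = sin φ₁ sin φ₂ + cos φ₁ cos φ₂ cos Δλ, the central angle is δ ≈ 1.713 rad (98.1°). The total great-circle distance is δ·R ≈ 1.713 × 6371 ≈ 10911 km, so the target fraction is f = 5000/10911 ≈ 0.458.
Interpolate at f ≈ 0.458 with slerp weights a = sin((1−f)δ)/sin δ ≈ 0.808, b = sin(fδ)/sin δ ≈ 0.714.
p = a·p₁ + b·p₂ ≈ (-0.441, 0.773, -0.456); φ = arcsin(p_z) ≈ -27.11°, λ = atan2(p_y, p_x) ≈ 119.73°.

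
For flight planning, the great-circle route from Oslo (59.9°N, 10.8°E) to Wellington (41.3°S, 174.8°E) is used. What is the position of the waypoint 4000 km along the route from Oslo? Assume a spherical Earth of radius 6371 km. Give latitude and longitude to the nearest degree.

Write both endpoints as unit vectors p₁, p₂ with components (cos φ cos λ, cos φ sin λ, sin φ).
The central angle between the endpoints is δ = arccos(p₁·p₂) ≈ 2.774 rad (158.9°). The total great-circle distance is δ·R ≈ 2.774 × 6371 ≈ 17673 km, so the target fraction is f = 4000/17673 ≈ 0.226.
Interpolate at f ≈ 0.226 with slerp weights a = sin((1−f)δ)/sin δ ≈ 2.334, b = sin(fδ)/sin δ ≈ 1.634.
p = a·p₁ + b·p₂ ≈ (-0.073, 0.331, 0.941); φ = arcsin(p_z) ≈ 70.21°, λ = atan2(p_y, p_x) ≈ 102.41°.

≈ 70°N, 102°E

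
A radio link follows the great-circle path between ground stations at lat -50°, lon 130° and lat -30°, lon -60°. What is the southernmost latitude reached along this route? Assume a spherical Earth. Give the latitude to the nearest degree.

The great circle lies in the plane with unit normal n̂ = (p₁ × p₂)/|p₁ × p₂|.
Here n̂_z ≈ +0.098; the vertex latitude is φ_max = arccos|n̂_z| ≈ 84.4°.

≈ -84°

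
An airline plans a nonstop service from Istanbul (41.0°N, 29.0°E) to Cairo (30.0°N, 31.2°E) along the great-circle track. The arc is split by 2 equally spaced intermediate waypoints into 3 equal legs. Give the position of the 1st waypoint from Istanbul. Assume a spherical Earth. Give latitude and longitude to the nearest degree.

The haversine formula gives a central angle δ ≈ 0.194 rad (11.1°) between the endpoints.
Interpolate at f = 1/3 with slerp weights a = sin((1−f)δ)/sin δ ≈ 0.669, b = sin(fδ)/sin δ ≈ 0.335.
p = a·p₁ + b·p₂ ≈ (0.690, 0.395, 0.607); φ = arcsin(p_z) ≈ 37.34°, λ = atan2(p_y, p_x) ≈ 29.80°.

≈ 37°N, 30°E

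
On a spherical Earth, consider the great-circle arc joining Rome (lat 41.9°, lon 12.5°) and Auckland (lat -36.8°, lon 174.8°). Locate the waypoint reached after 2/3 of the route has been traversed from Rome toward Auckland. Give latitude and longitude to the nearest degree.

≈ lat -3°, lon 127°

The haversine formula gives a central angle δ ≈ 2.887 rad (165.4°) between the endpoints.
Interpolate at f = 2/3 with slerp weights a = sin((1−f)δ)/sin δ ≈ 3.261, b = sin(fδ)/sin δ ≈ 3.728.
p = a·p₁ + b·p₂ ≈ (-0.603, 0.796, -0.055); φ = arcsin(p_z) ≈ -3.16°, λ = atan2(p_y, p_x) ≈ 127.14°.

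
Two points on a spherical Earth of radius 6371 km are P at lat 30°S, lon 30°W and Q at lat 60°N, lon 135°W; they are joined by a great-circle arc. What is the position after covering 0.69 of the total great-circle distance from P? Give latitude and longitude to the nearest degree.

≈ lat 41°N, lon 80°W

From cos δ = sin φ₁ sin φ₂ + cos φ₁ cos φ₂ cos Δλ, the central angle is δ ≈ 2.147 rad (123.0°).
Interpolate at f = 0.69 with slerp weights a = sin((1−f)δ)/sin δ ≈ 0.737, b = sin(fδ)/sin δ ≈ 1.188.
p = a·p₁ + b·p₂ ≈ (0.132, -0.739, 0.661); φ = arcsin(p_z) ≈ 41.34°, λ = atan2(p_y, p_x) ≈ -79.84°.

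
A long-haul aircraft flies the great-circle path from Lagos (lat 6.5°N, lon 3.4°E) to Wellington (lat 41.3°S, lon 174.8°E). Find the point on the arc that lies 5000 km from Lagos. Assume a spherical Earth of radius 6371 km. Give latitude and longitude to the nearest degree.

Write both endpoints as unit vectors p₁, p₂ with components (cos φ cos λ, cos φ sin λ, sin φ).
The central angle between the endpoints is δ = arccos(p₁·p₂) ≈ 2.520 rad (144.4°). The total great-circle distance is δ·R ≈ 2.520 × 6371 ≈ 16053 km, so the target fraction is f = 5000/16053 ≈ 0.311.
Interpolate at f ≈ 0.311 with slerp weights a = sin((1−f)δ)/sin δ ≈ 1.693, b = sin(fδ)/sin δ ≈ 1.213.
p = a·p₁ + b·p₂ ≈ (0.772, 0.182, -0.609); φ = arcsin(p_z) ≈ -37.51°, λ = atan2(p_y, p_x) ≈ 13.29°.

≈ lat 38°S, lon 13°E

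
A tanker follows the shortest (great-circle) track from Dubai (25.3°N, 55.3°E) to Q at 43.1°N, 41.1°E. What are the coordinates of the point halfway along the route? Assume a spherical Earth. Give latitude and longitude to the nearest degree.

≈ 34°N, 49°E

Write both endpoints as unit vectors p₁, p₂ with components (cos φ cos λ, cos φ sin λ, sin φ).
The central angle between the endpoints is δ = arccos(p₁·p₂) ≈ 0.371 rad (21.3°).
Interpolate at f = 1/2 with slerp weights a = sin((1−f)δ)/sin δ ≈ 0.509, b = sin(fδ)/sin δ ≈ 0.509.
p = a·p₁ + b·p₂ ≈ (0.542, 0.622, 0.565); φ = arcsin(p_z) ≈ 34.40°, λ = atan2(p_y, p_x) ≈ 48.96°.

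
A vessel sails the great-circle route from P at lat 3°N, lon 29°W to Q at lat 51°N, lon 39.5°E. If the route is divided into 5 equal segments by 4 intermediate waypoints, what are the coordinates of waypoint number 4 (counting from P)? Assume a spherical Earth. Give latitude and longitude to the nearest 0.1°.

Write both endpoints as unit vectors p₁, p₂ with components (cos φ cos λ, cos φ sin λ, sin φ).
The central angle between the endpoints is δ = arccos(p₁·p₂) ≈ 1.296 rad (74.3°).
Interpolate at f = 4/5 with slerp weights a = sin((1−f)δ)/sin δ ≈ 0.266, b = sin(fδ)/sin δ ≈ 0.894.
p = a·p₁ + b·p₂ ≈ (0.667, 0.229, 0.709); φ = arcsin(p_z) ≈ 45.15°, λ = atan2(p_y, p_x) ≈ 18.96°.

≈ lat 45.2°N, lon 19.0°E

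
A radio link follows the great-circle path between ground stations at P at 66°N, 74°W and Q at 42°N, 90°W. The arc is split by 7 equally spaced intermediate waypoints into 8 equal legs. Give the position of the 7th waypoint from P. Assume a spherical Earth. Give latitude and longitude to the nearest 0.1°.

≈ 45.1°N, 88.8°W

Convert each endpoint to a unit vector on the sphere (x = cos φ cos λ, y = cos φ sin λ, z = sin φ).
The central angle between the endpoints is δ = arccos(p₁·p₂) ≈ 0.447 rad (25.6°).
Interpolate at f = 7/8 with slerp weights a = sin((1−f)δ)/sin δ ≈ 0.129, b = sin(fδ)/sin δ ≈ 0.882.
p = a·p₁ + b·p₂ ≈ (0.014, -0.706, 0.708); φ = arcsin(p_z) ≈ 45.08°, λ = atan2(p_y, p_x) ≈ -88.82°.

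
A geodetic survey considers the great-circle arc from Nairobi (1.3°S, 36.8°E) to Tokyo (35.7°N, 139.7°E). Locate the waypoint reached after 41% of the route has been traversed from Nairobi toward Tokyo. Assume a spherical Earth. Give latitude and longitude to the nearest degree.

≈ 22°N, 72°E

Write both endpoints as unit vectors p₁, p₂ with components (cos φ cos λ, cos φ sin λ, sin φ).
The central angle between the endpoints is δ = arccos(p₁·p₂) ≈ 1.767 rad (101.2°).
Interpolate at f = 0.41 with slerp weights a = sin((1−f)δ)/sin δ ≈ 0.880, b = sin(fδ)/sin δ ≈ 0.675.
p = a·p₁ + b·p₂ ≈ (0.286, 0.882, 0.374); φ = arcsin(p_z) ≈ 21.98°, λ = atan2(p_y, p_x) ≈ 72.01°.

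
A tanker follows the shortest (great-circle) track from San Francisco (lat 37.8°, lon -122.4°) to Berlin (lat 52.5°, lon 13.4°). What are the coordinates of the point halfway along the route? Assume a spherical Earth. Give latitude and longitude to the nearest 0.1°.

≈ lat 68.6°, lon -72.2°

Convert each endpoint to a unit vector on the sphere (x = cos φ cos λ, y = cos φ sin λ, z = sin φ).
The central angle between the endpoints is δ = arccos(p₁·p₂) ≈ 1.429 rad (81.9°).
Interpolate at f = 1/2 with slerp weights a = sin((1−f)δ)/sin δ ≈ 0.662, b = sin(fδ)/sin δ ≈ 0.662.
p = a·p₁ + b·p₂ ≈ (0.112, -0.348, 0.931); φ = arcsin(p_z) ≈ 68.55°, λ = atan2(p_y, p_x) ≈ -72.21°.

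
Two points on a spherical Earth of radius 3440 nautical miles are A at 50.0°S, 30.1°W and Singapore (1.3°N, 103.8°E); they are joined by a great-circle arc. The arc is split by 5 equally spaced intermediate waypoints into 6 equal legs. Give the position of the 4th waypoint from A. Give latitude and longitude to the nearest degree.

From cos δ = sin φ₁ sin φ₂ + cos φ₁ cos φ₂ cos Δλ, the central angle is δ ≈ 2.052 rad (117.6°).
Interpolate at f = 4/6 with slerp weights a = sin((1−f)δ)/sin δ ≈ 0.713, b = sin(fδ)/sin δ ≈ 1.105.
p = a·p₁ + b·p₂ ≈ (0.133, 0.843, -0.521); φ = arcsin(p_z) ≈ -31.40°, λ = atan2(p_y, p_x) ≈ 81.04°.

≈ 31°S, 81°E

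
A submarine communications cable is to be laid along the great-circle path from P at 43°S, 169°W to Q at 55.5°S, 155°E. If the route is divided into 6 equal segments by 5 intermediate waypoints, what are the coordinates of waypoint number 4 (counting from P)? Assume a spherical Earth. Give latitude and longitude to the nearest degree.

Write both endpoints as unit vectors p₁, p₂ with components (cos φ cos λ, cos φ sin λ, sin φ).
The central angle between the endpoints is δ = arccos(p₁·p₂) ≈ 0.457 rad (26.2°).
Interpolate at f = 4/6 with slerp weights a = sin((1−f)δ)/sin δ ≈ 0.344, b = sin(fδ)/sin δ ≈ 0.680.
p = a·p₁ + b·p₂ ≈ (-0.596, 0.115, -0.795); φ = arcsin(p_z) ≈ -52.64°, λ = atan2(p_y, p_x) ≈ 169.10°.

≈ 53°S, 169°E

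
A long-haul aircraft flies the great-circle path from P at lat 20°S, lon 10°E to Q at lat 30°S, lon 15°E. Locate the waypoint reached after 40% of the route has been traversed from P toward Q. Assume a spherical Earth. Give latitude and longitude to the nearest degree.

The haversine formula gives a central angle δ ≈ 0.192 rad (11.0°) between the endpoints.
Interpolate at f = 0.40 with slerp weights a = sin((1−f)δ)/sin δ ≈ 0.602, b = sin(fδ)/sin δ ≈ 0.402.
p = a·p₁ + b·p₂ ≈ (0.894, 0.188, -0.407); φ = arcsin(p_z) ≈ -24.02°, λ = atan2(p_y, p_x) ≈ 11.90°.

≈ lat 24°S, lon 12°E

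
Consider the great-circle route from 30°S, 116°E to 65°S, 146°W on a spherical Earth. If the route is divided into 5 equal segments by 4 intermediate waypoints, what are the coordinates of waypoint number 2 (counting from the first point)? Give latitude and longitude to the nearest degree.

≈ 52°S, 135°E

Convert each endpoint to a unit vector on the sphere (x = cos φ cos λ, y = cos φ sin λ, z = sin φ).
The central angle between the endpoints is δ = arccos(p₁·p₂) ≈ 1.157 rad (66.3°).
Interpolate at f = 2/5 with slerp weights a = sin((1−f)δ)/sin δ ≈ 0.699, b = sin(fδ)/sin δ ≈ 0.488.
p = a·p₁ + b·p₂ ≈ (-0.436, 0.429, -0.791); φ = arcsin(p_z) ≈ -52.30°, λ = atan2(p_y, p_x) ≈ 135.49°.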